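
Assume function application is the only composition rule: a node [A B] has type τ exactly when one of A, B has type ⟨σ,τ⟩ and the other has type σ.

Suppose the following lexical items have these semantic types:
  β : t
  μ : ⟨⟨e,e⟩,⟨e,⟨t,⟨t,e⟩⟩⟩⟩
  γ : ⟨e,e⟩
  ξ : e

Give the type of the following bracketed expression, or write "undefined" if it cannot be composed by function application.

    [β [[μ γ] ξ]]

[μ γ]: functor μ : ⟨⟨e,e⟩,⟨e,⟨t,⟨t,e⟩⟩⟩⟩, argument γ : ⟨e,e⟩; result ⟨e,⟨t,⟨t,e⟩⟩⟩.
[[μ γ] ξ]: functor [μ γ] : ⟨e,⟨t,⟨t,e⟩⟩⟩, argument ξ : e; result ⟨t,⟨t,e⟩⟩.
[β [[μ γ] ξ]]: functor [[μ γ] ξ] : ⟨t,⟨t,e⟩⟩, argument β : t; result ⟨t,e⟩.

⟨t,e⟩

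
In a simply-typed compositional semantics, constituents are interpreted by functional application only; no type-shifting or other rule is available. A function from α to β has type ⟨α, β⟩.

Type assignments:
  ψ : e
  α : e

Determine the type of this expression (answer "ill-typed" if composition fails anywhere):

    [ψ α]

ill-typed

[ψ α]: e with e — neither is a function whose domain matches the other; composition fails here.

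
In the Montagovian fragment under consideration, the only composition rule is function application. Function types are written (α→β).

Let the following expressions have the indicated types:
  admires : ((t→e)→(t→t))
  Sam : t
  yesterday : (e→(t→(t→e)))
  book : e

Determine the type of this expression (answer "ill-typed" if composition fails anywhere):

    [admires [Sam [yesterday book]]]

[yesterday book]: functor yesterday : (e→(t→(t→e))), argument book : e; result (t→(t→e)).
[Sam [yesterday book]]: functor [yesterday book] : (t→(t→e)), argument Sam : t; result (t→e).
[admires [Sam [yesterday book]]]: functor admires : ((t→e)→(t→t)), argument [Sam [yesterday book]] : (t→e); result (t→t).

(t→t)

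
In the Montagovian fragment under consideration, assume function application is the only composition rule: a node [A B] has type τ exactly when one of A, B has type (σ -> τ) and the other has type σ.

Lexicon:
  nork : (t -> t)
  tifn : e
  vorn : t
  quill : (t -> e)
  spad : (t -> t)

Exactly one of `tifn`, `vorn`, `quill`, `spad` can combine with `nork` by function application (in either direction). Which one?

vorn

tifn : e — nork needs t; tifn needs nothing (atomic); neither fits.
vorn — combines: nork : (t -> t) takes vorn : t as argument, giving t.
quill : (t -> e) — nork needs t; quill needs t; neither fits.
spad : (t -> t) — nork needs t; spad needs t; neither fits.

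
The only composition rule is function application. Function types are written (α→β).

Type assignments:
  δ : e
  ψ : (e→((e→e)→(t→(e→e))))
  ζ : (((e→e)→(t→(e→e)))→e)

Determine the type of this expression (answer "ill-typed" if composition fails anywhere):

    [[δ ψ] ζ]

e

[δ ψ]: ψ is (e→((e→e)→(t→(e→e)))), δ is e; result ((e→e)→(t→(e→e))).
[[δ ψ] ζ]: ζ is (((e→e)→(t→(e→e)))→e), [δ ψ] is ((e→e)→(t→(e→e))); result e.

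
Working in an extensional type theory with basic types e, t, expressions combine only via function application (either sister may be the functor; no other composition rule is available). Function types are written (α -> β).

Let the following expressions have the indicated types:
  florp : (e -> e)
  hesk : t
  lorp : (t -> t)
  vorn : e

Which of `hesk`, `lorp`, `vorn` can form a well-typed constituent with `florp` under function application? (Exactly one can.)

vorn

hesk : t — does not combine with florp.
lorp : (t -> t) — does not combine with florp.
vorn — combines: florp : (e -> e) takes vorn : e as argument, giving e.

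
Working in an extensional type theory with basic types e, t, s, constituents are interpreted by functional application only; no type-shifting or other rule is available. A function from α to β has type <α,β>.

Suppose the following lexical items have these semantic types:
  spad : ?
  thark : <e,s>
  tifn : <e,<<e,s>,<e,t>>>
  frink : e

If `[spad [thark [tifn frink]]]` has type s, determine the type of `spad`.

For [spad [thark [tifn frink]]] to have type s with [thark [tifn frink]] of type <e,t>, spad must be the function: spad : <<e,t>,s>.

<<e,t>,s>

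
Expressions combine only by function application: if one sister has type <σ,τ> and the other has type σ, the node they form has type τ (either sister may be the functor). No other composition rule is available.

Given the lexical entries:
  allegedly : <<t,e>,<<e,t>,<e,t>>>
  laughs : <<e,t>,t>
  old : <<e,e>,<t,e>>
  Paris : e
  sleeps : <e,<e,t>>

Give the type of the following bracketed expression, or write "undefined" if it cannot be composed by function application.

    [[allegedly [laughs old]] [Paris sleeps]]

At [laughs old]: neither <<e,t>,t> nor <<e,e>,<t,e>> can take the other as argument; the node is ill-typed.

undefined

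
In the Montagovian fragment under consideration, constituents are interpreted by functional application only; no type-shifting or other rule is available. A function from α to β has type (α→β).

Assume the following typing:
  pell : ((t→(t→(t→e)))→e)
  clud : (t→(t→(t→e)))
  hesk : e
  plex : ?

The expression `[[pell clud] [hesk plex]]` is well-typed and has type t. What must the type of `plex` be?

(e→(e→t))

At [[pell clud] [hesk plex]] (required: t): [pell clud] is e, which is not a function with range t; hence [hesk plex] is the functor — type (e→t).
At [hesk plex] (required: (e→t)): hesk is e, which is not a function with range (e→t); hence plex is the functor — type (e→(e→t)).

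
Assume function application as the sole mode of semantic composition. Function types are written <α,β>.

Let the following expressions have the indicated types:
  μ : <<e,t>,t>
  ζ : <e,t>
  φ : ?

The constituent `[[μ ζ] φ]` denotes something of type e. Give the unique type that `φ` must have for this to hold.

<t,e>

At [[μ ζ] φ] (required: e): [μ ζ] is t, which is not a function with range e; hence φ is the functor — type <t,e>.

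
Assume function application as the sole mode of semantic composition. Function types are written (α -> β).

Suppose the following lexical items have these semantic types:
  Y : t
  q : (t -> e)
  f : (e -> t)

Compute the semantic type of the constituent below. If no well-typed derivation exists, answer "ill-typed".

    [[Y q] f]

[Y q]: (t -> e) applied to t yields e.
[[Y q] f]: (e -> t) applied to e yields t.

t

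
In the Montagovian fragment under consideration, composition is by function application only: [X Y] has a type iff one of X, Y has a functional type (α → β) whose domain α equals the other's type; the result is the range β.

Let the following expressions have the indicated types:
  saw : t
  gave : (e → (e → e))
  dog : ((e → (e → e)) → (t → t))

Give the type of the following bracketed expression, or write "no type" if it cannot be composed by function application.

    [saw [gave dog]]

[gave dog]: dog is ((e → (e → e)) → (t → t)), gave is (e → (e → e)); result (t → t).
[saw [gave dog]]: [gave dog] is (t → t), saw is t; result t.

t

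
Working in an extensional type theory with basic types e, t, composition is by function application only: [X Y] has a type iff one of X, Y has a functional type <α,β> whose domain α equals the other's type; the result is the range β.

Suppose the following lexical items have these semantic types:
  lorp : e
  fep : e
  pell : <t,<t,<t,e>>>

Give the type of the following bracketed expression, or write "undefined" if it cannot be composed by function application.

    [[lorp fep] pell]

[lorp fep]: e with e — neither is a function whose domain matches the other; composition fails here.

undefined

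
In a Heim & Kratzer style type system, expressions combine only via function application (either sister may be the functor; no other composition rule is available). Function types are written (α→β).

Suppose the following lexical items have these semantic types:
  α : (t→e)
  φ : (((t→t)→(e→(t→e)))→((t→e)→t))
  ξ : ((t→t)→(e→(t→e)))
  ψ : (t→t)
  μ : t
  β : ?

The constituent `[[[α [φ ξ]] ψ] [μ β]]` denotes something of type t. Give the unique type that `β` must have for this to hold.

(t→(t→t))

[[[α [φ ξ]] ψ] [μ β]] is required to be t. [[α [φ ξ]] ψ] : t cannot yield t as functor, so [μ β] : (t→t).
[μ β] is required to be (t→t). μ : t cannot yield (t→t) as functor, so β : (t→(t→t)).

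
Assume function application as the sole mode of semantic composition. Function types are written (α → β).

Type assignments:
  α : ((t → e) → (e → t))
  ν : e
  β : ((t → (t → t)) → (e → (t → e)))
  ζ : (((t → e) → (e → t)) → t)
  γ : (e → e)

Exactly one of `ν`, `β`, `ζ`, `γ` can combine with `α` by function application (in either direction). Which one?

ν : e — α needs (t → e); ν needs nothing (atomic); neither fits.
β : ((t → (t → t)) → (e → (t → e))) — α needs (t → e); β needs (t → (t → t)); neither fits.
ζ — combines: ζ : (((t → e) → (e → t)) → t) takes α : ((t → e) → (e → t)) as argument, giving t.
γ : (e → e) — α needs (t → e); γ needs e; neither fits.

ζ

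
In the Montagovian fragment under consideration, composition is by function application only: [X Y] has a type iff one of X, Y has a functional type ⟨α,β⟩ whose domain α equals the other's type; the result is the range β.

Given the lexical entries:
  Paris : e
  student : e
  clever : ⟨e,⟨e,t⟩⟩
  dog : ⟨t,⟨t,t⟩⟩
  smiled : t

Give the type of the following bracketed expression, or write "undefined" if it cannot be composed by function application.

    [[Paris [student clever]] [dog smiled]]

[student clever]: ⟨e,⟨e,t⟩⟩ applied to e yields ⟨e,t⟩.
[Paris [student clever]]: ⟨e,t⟩ applied to e yields t.
[dog smiled]: ⟨t,⟨t,t⟩⟩ applied to t yields ⟨t,t⟩.
[[Paris [student clever]] [dog smiled]]: ⟨t,t⟩ applied to t yields t.

t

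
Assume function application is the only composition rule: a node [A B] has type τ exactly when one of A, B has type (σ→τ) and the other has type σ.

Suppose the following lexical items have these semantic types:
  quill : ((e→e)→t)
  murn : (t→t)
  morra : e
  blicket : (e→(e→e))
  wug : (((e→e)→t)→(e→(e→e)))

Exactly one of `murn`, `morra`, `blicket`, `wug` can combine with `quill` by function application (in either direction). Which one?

wug

murn : (t→t) — quill needs (e→e); murn needs t; neither fits.
morra : e — quill needs (e→e); morra needs nothing (atomic); neither fits.
blicket : (e→(e→e)) — quill needs (e→e); blicket needs e; neither fits.
wug — combines: wug : (((e→e)→t)→(e→(e→e))) takes quill : ((e→e)→t) as argument, giving (e→(e→e)).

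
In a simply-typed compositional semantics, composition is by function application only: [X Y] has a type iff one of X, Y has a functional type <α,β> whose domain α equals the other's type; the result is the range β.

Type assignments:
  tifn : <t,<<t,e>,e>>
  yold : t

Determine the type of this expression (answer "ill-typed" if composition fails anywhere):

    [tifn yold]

<<t,e>,e>

[tifn yold]: tifn is <t,<<t,e>,e>>, yold is t; result <<t,e>,e>.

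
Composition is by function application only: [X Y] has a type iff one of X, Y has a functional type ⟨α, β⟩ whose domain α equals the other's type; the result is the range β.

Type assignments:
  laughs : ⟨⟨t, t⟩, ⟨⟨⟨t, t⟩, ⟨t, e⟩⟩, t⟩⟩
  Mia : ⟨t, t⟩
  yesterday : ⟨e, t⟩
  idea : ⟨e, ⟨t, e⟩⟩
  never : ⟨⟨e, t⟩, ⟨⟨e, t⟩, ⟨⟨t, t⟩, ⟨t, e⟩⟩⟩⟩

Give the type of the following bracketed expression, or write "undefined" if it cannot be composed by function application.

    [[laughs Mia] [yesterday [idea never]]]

[laughs Mia] — laughs of type ⟨⟨t, t⟩, ⟨⟨⟨t, t⟩, ⟨t, e⟩⟩, t⟩⟩ combines with Mia of type ⟨t, t⟩: type ⟨⟨⟨t, t⟩, ⟨t, e⟩⟩, t⟩.
[idea never]: ⟨e, ⟨t, e⟩⟩ with ⟨⟨e, t⟩, ⟨⟨e, t⟩, ⟨⟨t, t⟩, ⟨t, e⟩⟩⟩⟩ — neither is a function whose domain matches the other; composition fails here.

undefined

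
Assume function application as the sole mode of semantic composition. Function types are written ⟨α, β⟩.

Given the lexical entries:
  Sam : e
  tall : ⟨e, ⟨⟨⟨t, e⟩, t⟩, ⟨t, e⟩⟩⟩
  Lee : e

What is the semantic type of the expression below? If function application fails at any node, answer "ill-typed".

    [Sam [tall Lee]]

At [tall Lee], tall : ⟨e, ⟨⟨⟨t, e⟩, t⟩, ⟨t, e⟩⟩⟩ takes Lee : e, giving ⟨⟨⟨t, e⟩, t⟩, ⟨t, e⟩⟩.
[Sam [tall Lee]]: e and ⟨⟨⟨t, e⟩, t⟩, ⟨t, e⟩⟩ cannot combine by function application — type clash.

ill-typed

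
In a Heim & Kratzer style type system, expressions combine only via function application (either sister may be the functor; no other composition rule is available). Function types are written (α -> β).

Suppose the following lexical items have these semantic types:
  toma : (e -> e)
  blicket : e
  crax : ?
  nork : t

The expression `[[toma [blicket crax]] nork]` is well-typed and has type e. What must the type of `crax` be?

[[toma [blicket crax]] nork] is required to be e. nork : t cannot yield e as functor, so [toma [blicket crax]] : (t -> e).
[toma [blicket crax]] is required to be (t -> e). toma : (e -> e) cannot yield (t -> e) as functor, so [blicket crax] : ((e -> e) -> (t -> e)).
[blicket crax] is required to be ((e -> e) -> (t -> e)). blicket : e cannot yield ((e -> e) -> (t -> e)) as functor, so crax : (e -> ((e -> e) -> (t -> e))).

(e -> ((e -> e) -> (t -> e)))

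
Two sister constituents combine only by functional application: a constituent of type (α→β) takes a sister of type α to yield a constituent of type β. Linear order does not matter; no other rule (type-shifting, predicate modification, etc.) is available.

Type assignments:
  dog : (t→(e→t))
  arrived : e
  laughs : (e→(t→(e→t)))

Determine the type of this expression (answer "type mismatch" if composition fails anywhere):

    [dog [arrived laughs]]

type mismatch

[arrived laughs]: (e→(t→(e→t))) applied to e yields (t→(e→t)).
[dog [arrived laughs]]: (t→(e→t)) and (t→(e→t)) cannot combine by function application — type clash.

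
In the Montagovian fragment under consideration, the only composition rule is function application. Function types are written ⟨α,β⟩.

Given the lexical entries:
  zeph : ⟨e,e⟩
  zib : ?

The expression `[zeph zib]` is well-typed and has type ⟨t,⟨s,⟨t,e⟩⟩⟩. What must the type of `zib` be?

⟨⟨e,e⟩,⟨t,⟨s,⟨t,e⟩⟩⟩⟩

At [zeph zib] (required: ⟨t,⟨s,⟨t,e⟩⟩⟩): zeph is ⟨e,e⟩, which is not a function with range ⟨t,⟨s,⟨t,e⟩⟩⟩; hence zib is the functor — type ⟨⟨e,e⟩,⟨t,⟨s,⟨t,e⟩⟩⟩⟩.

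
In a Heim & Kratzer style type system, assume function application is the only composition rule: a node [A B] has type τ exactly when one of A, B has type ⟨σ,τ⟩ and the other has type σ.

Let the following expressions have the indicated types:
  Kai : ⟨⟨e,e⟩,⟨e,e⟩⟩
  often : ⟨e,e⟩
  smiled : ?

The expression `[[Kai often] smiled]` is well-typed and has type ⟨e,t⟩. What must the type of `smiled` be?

[[Kai often] smiled] must have type ⟨e,t⟩. The sister [Kai often] has type ⟨e,e⟩; that is not a function onto ⟨e,t⟩, so smiled must be the functor, of type ⟨⟨e,e⟩,⟨e,t⟩⟩.

⟨⟨e,e⟩,⟨e,t⟩⟩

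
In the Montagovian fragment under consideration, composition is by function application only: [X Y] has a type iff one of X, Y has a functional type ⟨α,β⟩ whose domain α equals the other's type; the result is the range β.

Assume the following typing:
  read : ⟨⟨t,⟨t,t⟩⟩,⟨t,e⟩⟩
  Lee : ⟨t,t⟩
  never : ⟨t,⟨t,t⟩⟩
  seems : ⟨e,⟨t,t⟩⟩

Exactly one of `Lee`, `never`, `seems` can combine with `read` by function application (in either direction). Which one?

Lee : ⟨t,t⟩ — no; read wants ⟨t,⟨t,t⟩⟩, and Lee wants t.
never — combines: read : ⟨⟨t,⟨t,t⟩⟩,⟨t,e⟩⟩ takes never : ⟨t,⟨t,t⟩⟩ as argument, giving ⟨t,e⟩.
seems : ⟨e,⟨t,t⟩⟩ — no; read wants ⟨t,⟨t,t⟩⟩, and seems wants e.

never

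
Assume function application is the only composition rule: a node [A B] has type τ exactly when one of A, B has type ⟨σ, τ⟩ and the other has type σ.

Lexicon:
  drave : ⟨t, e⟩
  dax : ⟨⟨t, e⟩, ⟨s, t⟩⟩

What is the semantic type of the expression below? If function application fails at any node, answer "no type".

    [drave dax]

[drave dax]: ⟨⟨t, e⟩, ⟨s, t⟩⟩ applied to ⟨t, e⟩ yields ⟨s, t⟩.

⟨s, t⟩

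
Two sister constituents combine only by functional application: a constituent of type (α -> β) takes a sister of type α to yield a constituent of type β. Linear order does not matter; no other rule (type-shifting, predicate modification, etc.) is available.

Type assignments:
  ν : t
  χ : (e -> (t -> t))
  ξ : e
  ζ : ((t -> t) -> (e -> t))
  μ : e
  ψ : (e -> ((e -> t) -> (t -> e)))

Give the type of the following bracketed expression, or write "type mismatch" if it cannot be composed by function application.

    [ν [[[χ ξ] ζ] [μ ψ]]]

e

[χ ξ] — χ of type (e -> (t -> t)) combines with ξ of type e: type (t -> t).
[[χ ξ] ζ] — ζ of type ((t -> t) -> (e -> t)) combines with [χ ξ] of type (t -> t): type (e -> t).
[μ ψ] — ψ of type (e -> ((e -> t) -> (t -> e))) combines with μ of type e: type ((e -> t) -> (t -> e)).
[[[χ ξ] ζ] [μ ψ]] — [μ ψ] of type ((e -> t) -> (t -> e)) combines with [[χ ξ] ζ] of type (e -> t): type (t -> e).
[ν [[[χ ξ] ζ] [μ ψ]]] — [[[χ ξ] ζ] [μ ψ]] of type (t -> e) combines with ν of type t: type e.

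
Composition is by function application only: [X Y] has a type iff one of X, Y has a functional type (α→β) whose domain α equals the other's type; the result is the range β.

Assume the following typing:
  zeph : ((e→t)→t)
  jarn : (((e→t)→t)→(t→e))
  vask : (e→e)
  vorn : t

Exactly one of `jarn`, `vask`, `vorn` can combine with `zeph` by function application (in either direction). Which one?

jarn

jarn — combines: jarn : (((e→t)→t)→(t→e)) takes zeph : ((e→t)→t) as argument, giving (t→e).
vask : (e→e) — no; zeph wants (e→t), and vask wants e.
vorn : t — no; zeph wants (e→t), and vorn wants nothing (atomic).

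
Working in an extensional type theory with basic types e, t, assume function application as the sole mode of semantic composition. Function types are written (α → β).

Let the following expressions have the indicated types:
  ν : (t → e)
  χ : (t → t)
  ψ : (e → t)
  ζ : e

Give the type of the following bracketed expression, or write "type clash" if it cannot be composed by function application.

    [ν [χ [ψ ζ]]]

[ψ ζ]: (e → t) applied to e yields t.
[χ [ψ ζ]]: (t → t) applied to t yields t.
[ν [χ [ψ ζ]]]: (t → e) applied to t yields e.

e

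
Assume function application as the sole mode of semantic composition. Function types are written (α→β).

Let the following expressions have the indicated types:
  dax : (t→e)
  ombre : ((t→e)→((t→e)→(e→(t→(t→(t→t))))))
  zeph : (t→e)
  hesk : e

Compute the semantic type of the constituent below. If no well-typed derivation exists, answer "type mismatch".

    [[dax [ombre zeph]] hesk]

[ombre zeph]: functor ombre : ((t→e)→((t→e)→(e→(t→(t→(t→t)))))), argument zeph : (t→e); result ((t→e)→(e→(t→(t→(t→t))))).
[dax [ombre zeph]]: functor [ombre zeph] : ((t→e)→(e→(t→(t→(t→t))))), argument dax : (t→e); result (e→(t→(t→(t→t)))).
[[dax [ombre zeph]] hesk]: functor [dax [ombre zeph]] : (e→(t→(t→(t→t)))), argument hesk : e; result (t→(t→(t→t))).

(t→(t→(t→t)))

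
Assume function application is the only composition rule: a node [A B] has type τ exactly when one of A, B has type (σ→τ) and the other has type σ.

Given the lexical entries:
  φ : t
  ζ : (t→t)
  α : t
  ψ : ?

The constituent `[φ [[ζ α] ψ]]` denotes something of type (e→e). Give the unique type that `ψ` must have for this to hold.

(t→(t→(e→e)))

At [φ [[ζ α] ψ]] (required: (e→e)): φ is t, which is not a function with range (e→e); hence [[ζ α] ψ] is the functor — type (t→(e→e)).
At [[ζ α] ψ] (required: (t→(e→e))): [ζ α] is t, which is not a function with range (t→(e→e)); hence ψ is the functor — type (t→(t→(e→e))).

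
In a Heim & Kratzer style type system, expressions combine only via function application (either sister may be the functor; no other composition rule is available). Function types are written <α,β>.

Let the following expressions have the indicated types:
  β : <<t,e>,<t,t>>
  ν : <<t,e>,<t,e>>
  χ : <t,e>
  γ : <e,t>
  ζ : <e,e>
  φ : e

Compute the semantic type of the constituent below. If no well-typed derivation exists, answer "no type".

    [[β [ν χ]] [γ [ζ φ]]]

t

[ν χ]: ν is <<t,e>,<t,e>>, χ is <t,e>; result <t,e>.
[β [ν χ]]: β is <<t,e>,<t,t>>, [ν χ] is <t,e>; result <t,t>.
[ζ φ]: ζ is <e,e>, φ is e; result e.
[γ [ζ φ]]: γ is <e,t>, [ζ φ] is e; result t.
[[β [ν χ]] [γ [ζ φ]]]: [β [ν χ]] is <t,t>, [γ [ζ φ]] is t; result t.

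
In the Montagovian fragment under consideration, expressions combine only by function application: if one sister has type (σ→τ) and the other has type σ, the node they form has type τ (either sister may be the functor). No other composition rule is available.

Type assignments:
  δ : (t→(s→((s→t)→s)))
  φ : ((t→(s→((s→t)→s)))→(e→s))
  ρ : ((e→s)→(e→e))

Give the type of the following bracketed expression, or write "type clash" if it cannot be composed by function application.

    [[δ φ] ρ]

(e→e)

[δ φ] — φ of type ((t→(s→((s→t)→s)))→(e→s)) combines with δ of type (t→(s→((s→t)→s))): type (e→s).
[[δ φ] ρ] — ρ of type ((e→s)→(e→e)) combines with [δ φ] of type (e→s): type (e→e).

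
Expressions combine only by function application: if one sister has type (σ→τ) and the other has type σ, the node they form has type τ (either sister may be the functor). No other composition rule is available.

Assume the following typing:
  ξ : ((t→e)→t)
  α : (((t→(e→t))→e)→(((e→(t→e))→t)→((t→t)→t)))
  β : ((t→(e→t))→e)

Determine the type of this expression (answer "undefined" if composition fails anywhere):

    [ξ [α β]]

[α β]: (((t→(e→t))→e)→(((e→(t→e))→t)→((t→t)→t))) applied to ((t→(e→t))→e) yields (((e→(t→e))→t)→((t→t)→t)).
[ξ [α β]]: ((t→e)→t) with (((e→(t→e))→t)→((t→t)→t)) — neither is a function whose domain matches the other; composition fails here.

undefined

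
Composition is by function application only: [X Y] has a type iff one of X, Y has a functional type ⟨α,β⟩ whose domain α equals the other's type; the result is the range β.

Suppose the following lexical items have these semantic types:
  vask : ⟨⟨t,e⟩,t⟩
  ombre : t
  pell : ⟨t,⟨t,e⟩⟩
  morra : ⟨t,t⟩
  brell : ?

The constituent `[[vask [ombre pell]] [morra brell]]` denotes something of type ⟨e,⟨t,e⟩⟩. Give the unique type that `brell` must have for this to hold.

⟨⟨t,t⟩,⟨t,⟨e,⟨t,e⟩⟩⟩⟩

[[vask [ombre pell]] [morra brell]] is required to be ⟨e,⟨t,e⟩⟩. [vask [ombre pell]] : t cannot yield ⟨e,⟨t,e⟩⟩ as functor, so [morra brell] : ⟨t,⟨e,⟨t,e⟩⟩⟩.
[morra brell] is required to be ⟨t,⟨e,⟨t,e⟩⟩⟩. morra : ⟨t,t⟩ cannot yield ⟨t,⟨e,⟨t,e⟩⟩⟩ as functor, so brell : ⟨⟨t,t⟩,⟨t,⟨e,⟨t,e⟩⟩⟩⟩.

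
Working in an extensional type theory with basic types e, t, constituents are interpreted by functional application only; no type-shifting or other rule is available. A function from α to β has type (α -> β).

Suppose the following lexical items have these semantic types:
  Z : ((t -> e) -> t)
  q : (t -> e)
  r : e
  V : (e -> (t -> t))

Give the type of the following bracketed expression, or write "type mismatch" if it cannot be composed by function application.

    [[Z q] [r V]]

t

[Z q]: ((t -> e) -> t) applied to (t -> e) yields t.
[r V]: (e -> (t -> t)) applied to e yields (t -> t).
[[Z q] [r V]]: (t -> t) applied to t yields t.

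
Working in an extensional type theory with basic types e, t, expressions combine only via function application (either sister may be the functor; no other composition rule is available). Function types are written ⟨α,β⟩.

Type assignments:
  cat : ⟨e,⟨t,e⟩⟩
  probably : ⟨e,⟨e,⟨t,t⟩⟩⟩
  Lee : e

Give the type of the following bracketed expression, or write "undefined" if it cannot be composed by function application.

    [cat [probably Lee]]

[probably Lee]: probably is ⟨e,⟨e,⟨t,t⟩⟩⟩, Lee is e; result ⟨e,⟨t,t⟩⟩.
[cat [probably Lee]]: ⟨e,⟨t,e⟩⟩ and ⟨e,⟨t,t⟩⟩ cannot combine by function application — type clash.

undefined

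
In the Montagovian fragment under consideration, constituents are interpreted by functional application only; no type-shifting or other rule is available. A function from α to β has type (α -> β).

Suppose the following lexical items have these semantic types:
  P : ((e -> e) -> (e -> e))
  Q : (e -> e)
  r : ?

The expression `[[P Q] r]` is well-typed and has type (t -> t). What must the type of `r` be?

At [[P Q] r] (required: (t -> t)): [P Q] is (e -> e), which is not a function with range (t -> t); hence r is the functor — type ((e -> e) -> (t -> t)).

((e -> e) -> (t -> t))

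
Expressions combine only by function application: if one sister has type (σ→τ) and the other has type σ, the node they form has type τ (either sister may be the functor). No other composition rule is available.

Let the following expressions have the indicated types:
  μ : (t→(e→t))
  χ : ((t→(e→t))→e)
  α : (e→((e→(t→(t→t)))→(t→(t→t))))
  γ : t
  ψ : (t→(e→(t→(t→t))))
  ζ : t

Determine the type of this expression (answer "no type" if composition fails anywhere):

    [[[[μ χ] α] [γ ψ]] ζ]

(t→t)

[μ χ]: functor χ : ((t→(e→t))→e), argument μ : (t→(e→t)); result e.
[[μ χ] α]: functor α : (e→((e→(t→(t→t)))→(t→(t→t)))), argument [μ χ] : e; result ((e→(t→(t→t)))→(t→(t→t))).
[γ ψ]: functor ψ : (t→(e→(t→(t→t)))), argument γ : t; result (e→(t→(t→t))).
[[[μ χ] α] [γ ψ]]: functor [[μ χ] α] : ((e→(t→(t→t)))→(t→(t→t))), argument [γ ψ] : (e→(t→(t→t))); result (t→(t→t)).
[[[[μ χ] α] [γ ψ]] ζ]: functor [[[μ χ] α] [γ ψ]] : (t→(t→t)), argument ζ : t; result (t→t).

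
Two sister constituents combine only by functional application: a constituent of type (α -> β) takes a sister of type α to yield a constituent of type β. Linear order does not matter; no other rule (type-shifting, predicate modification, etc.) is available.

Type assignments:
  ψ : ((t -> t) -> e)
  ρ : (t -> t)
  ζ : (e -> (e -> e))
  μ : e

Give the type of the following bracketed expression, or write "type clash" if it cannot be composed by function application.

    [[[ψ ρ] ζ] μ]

e

[ψ ρ]: functor ψ : ((t -> t) -> e), argument ρ : (t -> t); result e.
[[ψ ρ] ζ]: functor ζ : (e -> (e -> e)), argument [ψ ρ] : e; result (e -> e).
[[[ψ ρ] ζ] μ]: functor [[ψ ρ] ζ] : (e -> e), argument μ : e; result e.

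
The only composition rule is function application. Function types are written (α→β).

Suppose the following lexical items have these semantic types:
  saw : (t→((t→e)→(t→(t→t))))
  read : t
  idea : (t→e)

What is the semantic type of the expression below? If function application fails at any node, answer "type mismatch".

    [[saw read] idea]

[saw read] — saw of type (t→((t→e)→(t→(t→t)))) combines with read of type t: type ((t→e)→(t→(t→t))).
[[saw read] idea] — [saw read] of type ((t→e)→(t→(t→t))) combines with idea of type (t→e): type (t→(t→t)).

(t→(t→t))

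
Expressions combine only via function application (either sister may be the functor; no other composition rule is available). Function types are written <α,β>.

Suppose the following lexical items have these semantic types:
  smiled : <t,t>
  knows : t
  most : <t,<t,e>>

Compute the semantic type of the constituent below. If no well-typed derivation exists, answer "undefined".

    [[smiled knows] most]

[smiled knows]: <t,t> applied to t yields t.
[[smiled knows] most]: <t,<t,e>> applied to t yields <t,e>.

<t,e>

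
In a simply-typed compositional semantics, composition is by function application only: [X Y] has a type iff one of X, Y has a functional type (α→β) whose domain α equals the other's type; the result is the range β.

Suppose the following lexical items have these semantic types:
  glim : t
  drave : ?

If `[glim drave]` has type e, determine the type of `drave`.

[glim drave] must have type e. The sister glim has type t; that is not a function onto e, so drave must be the functor, of type (t→e).

(t→e)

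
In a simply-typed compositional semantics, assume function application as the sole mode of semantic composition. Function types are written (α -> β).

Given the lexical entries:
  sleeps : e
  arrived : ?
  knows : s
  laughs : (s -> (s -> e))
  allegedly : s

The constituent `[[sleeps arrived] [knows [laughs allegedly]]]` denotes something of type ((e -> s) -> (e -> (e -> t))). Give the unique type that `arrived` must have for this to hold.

[[sleeps arrived] [knows [laughs allegedly]]] is required to be ((e -> s) -> (e -> (e -> t))). [knows [laughs allegedly]] : e cannot yield ((e -> s) -> (e -> (e -> t))) as functor, so [sleeps arrived] : (e -> ((e -> s) -> (e -> (e -> t)))).
[sleeps arrived] is required to be (e -> ((e -> s) -> (e -> (e -> t)))). sleeps : e cannot yield (e -> ((e -> s) -> (e -> (e -> t)))) as functor, so arrived : (e -> (e -> ((e -> s) -> (e -> (e -> t))))).

(e -> (e -> ((e -> s) -> (e -> (e -> t)))))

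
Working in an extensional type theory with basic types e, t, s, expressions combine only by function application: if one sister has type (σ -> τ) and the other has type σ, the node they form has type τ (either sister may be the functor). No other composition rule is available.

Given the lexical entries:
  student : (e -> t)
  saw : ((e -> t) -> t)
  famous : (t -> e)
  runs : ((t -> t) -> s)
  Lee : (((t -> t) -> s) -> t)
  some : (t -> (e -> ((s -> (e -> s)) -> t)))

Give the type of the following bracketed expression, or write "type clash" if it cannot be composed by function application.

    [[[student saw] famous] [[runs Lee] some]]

At [student saw], saw : ((e -> t) -> t) takes student : (e -> t), giving t.
At [[student saw] famous], famous : (t -> e) takes [student saw] : t, giving e.
At [runs Lee], Lee : (((t -> t) -> s) -> t) takes runs : ((t -> t) -> s), giving t.
At [[runs Lee] some], some : (t -> (e -> ((s -> (e -> s)) -> t))) takes [runs Lee] : t, giving (e -> ((s -> (e -> s)) -> t)).
At [[[student saw] famous] [[runs Lee] some]], [[runs Lee] some] : (e -> ((s -> (e -> s)) -> t)) takes [[student saw] famous] : e, giving ((s -> (e -> s)) -> t).

((s -> (e -> s)) -> t)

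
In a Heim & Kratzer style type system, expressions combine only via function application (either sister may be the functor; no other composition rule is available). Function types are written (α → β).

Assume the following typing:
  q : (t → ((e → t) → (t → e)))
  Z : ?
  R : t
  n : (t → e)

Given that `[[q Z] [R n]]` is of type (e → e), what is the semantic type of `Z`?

((t → ((e → t) → (t → e))) → (e → (e → e)))

At [[q Z] [R n]] (required: (e → e)): [R n] is e, which is not a function with range (e → e); hence [q Z] is the functor — type (e → (e → e)).
At [q Z] (required: (e → (e → e))): q is (t → ((e → t) → (t → e))), which is not a function with range (e → (e → e)); hence Z is the functor — type ((t → ((e → t) → (t → e))) → (e → (e → e))).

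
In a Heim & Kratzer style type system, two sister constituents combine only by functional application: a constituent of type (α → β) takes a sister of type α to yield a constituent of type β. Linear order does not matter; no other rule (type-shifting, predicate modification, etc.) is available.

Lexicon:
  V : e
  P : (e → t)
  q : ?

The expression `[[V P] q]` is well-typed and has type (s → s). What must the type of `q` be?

At [[V P] q] (required: (s → s)): [V P] is t, which is not a function with range (s → s); hence q is the functor — type (t → (s → s)).

(t → (s → s))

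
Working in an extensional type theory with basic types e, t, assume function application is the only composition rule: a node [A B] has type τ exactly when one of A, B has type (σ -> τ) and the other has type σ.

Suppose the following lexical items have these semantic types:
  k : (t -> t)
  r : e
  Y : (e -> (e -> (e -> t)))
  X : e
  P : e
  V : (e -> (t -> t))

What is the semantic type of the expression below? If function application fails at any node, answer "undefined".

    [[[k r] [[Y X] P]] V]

undefined

[k r]: (t -> t) with e — neither is a function whose domain matches the other; composition fails here.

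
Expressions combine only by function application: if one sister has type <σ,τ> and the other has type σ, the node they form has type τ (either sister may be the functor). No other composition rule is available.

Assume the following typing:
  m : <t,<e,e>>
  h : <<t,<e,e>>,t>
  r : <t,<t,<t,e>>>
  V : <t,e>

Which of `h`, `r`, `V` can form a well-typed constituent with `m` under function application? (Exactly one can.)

h

h — combines: h : <<t,<e,e>>,t> takes m : <t,<e,e>> as argument, giving t.
r : <t,<t,<t,e>>> — m needs t; r needs t; neither fits.
V : <t,e> — m needs t; V needs t; neither fits.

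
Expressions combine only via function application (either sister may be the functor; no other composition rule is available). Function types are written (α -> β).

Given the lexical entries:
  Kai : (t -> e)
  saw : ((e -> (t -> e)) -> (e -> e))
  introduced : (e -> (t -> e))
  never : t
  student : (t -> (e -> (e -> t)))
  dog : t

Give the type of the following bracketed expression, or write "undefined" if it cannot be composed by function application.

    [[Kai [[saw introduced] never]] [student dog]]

undefined

[saw introduced]: saw is ((e -> (t -> e)) -> (e -> e)), introduced is (e -> (t -> e)); result (e -> e).
[[saw introduced] never]: (e -> e) and t cannot combine by function application — type clash.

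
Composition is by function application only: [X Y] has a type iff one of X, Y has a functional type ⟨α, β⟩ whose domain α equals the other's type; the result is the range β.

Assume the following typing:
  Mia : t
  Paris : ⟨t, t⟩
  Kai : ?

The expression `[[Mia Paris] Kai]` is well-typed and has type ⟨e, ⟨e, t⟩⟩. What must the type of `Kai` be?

For [[Mia Paris] Kai] to have type ⟨e, ⟨e, t⟩⟩ with [Mia Paris] of type t, Kai must be the function: Kai : ⟨t, ⟨e, ⟨e, t⟩⟩⟩.

⟨t, ⟨e, ⟨e, t⟩⟩⟩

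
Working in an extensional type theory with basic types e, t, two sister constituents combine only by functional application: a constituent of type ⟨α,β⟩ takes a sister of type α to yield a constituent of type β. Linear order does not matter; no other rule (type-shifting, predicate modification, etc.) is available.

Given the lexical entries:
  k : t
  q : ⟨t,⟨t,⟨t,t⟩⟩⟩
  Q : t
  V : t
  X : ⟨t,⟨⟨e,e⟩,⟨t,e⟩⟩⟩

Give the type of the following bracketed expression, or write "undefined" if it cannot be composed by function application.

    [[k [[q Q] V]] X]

[q Q]: q is ⟨t,⟨t,⟨t,t⟩⟩⟩, Q is t; result ⟨t,⟨t,t⟩⟩.
[[q Q] V]: [q Q] is ⟨t,⟨t,t⟩⟩, V is t; result ⟨t,t⟩.
[k [[q Q] V]]: [[q Q] V] is ⟨t,t⟩, k is t; result t.
[[k [[q Q] V]] X]: X is ⟨t,⟨⟨e,e⟩,⟨t,e⟩⟩⟩, [k [[q Q] V]] is t; result ⟨⟨e,e⟩,⟨t,e⟩⟩.

⟨⟨e,e⟩,⟨t,e⟩⟩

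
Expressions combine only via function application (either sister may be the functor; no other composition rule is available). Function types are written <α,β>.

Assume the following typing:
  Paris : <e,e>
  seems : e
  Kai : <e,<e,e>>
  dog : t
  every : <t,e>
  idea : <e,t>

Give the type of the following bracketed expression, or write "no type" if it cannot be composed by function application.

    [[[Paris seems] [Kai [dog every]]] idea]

t

At [Paris seems], Paris : <e,e> takes seems : e, giving e.
At [dog every], every : <t,e> takes dog : t, giving e.
At [Kai [dog every]], Kai : <e,<e,e>> takes [dog every] : e, giving <e,e>.
At [[Paris seems] [Kai [dog every]]], [Kai [dog every]] : <e,e> takes [Paris seems] : e, giving e.
At [[[Paris seems] [Kai [dog every]]] idea], idea : <e,t> takes [[Paris seems] [Kai [dog every]]] : e, giving t.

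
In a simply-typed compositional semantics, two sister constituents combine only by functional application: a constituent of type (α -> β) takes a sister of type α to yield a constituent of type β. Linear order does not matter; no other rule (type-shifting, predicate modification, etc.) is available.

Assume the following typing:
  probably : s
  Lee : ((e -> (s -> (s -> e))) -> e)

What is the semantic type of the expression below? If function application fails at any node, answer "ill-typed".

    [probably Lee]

At [probably Lee]: neither s nor ((e -> (s -> (s -> e))) -> e) can take the other as argument; the node is ill-typed.

ill-typed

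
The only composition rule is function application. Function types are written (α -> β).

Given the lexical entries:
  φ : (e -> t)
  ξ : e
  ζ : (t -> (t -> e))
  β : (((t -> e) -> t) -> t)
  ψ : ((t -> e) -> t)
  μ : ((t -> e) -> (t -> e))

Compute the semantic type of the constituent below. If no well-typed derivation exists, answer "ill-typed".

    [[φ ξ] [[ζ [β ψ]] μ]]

[φ ξ]: φ is (e -> t), ξ is e; result t.
[β ψ]: β is (((t -> e) -> t) -> t), ψ is ((t -> e) -> t); result t.
[ζ [β ψ]]: ζ is (t -> (t -> e)), [β ψ] is t; result (t -> e).
[[ζ [β ψ]] μ]: μ is ((t -> e) -> (t -> e)), [ζ [β ψ]] is (t -> e); result (t -> e).
[[φ ξ] [[ζ [β ψ]] μ]]: [[ζ [β ψ]] μ] is (t -> e), [φ ξ] is t; result e.

e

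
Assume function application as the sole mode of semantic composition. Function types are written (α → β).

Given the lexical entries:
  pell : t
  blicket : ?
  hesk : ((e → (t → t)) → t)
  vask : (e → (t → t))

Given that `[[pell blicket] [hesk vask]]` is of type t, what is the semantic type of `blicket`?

(t → (t → t))

At [[pell blicket] [hesk vask]] (required: t): [hesk vask] is t, which is not a function with range t; hence [pell blicket] is the functor — type (t → t).
At [pell blicket] (required: (t → t)): pell is t, which is not a function with range (t → t); hence blicket is the functor — type (t → (t → t)).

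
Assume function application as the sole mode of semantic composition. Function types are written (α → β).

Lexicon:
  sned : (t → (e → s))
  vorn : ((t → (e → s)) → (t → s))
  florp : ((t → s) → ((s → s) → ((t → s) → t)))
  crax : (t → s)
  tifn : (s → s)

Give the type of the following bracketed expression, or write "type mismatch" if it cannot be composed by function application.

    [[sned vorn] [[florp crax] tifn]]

At [sned vorn], vorn : ((t → (e → s)) → (t → s)) takes sned : (t → (e → s)), giving (t → s).
At [florp crax], florp : ((t → s) → ((s → s) → ((t → s) → t))) takes crax : (t → s), giving ((s → s) → ((t → s) → t)).
At [[florp crax] tifn], [florp crax] : ((s → s) → ((t → s) → t)) takes tifn : (s → s), giving ((t → s) → t).
At [[sned vorn] [[florp crax] tifn]], [[florp crax] tifn] : ((t → s) → t) takes [sned vorn] : (t → s), giving t.

t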